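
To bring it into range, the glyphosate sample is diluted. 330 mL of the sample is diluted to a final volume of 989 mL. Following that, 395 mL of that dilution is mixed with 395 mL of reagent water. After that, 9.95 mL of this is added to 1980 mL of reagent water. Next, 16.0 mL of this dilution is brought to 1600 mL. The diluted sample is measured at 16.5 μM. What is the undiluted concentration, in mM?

Overall dilution factor = 2.997 × 2 × 200.0 × 100 = 1.20 × 10⁵.
Original = 16.5 μM × 1.20 × 10⁵ = 1.98 × 10⁶ μM = 1980 mM.

1980 mM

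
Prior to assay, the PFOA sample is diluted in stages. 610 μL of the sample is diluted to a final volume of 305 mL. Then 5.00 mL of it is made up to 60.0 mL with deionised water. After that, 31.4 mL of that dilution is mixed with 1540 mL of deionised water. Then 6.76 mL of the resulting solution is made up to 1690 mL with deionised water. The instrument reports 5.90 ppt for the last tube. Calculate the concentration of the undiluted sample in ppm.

Overall dilution factor = 500 × 12 × 50.04 × 250 = 7.51 × 10⁷.
Original = 5.90 ppt × 7.51 × 10⁷ = 4.43 × 10⁸ ppt = 443 ppm.

443 ppm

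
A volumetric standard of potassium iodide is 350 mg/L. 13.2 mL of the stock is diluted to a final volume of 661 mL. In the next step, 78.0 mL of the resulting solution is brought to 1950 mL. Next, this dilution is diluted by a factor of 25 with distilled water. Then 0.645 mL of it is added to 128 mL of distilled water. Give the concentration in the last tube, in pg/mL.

Overall dilution factor = 50.08 × 25 × 25 × 199.4 = 6.24 × 10⁶.
350 mg/L / 6.24 × 10⁶ = 5.61 × 10⁻⁵ mg/L = 56.1 pg/mL.

56.1 pg/mL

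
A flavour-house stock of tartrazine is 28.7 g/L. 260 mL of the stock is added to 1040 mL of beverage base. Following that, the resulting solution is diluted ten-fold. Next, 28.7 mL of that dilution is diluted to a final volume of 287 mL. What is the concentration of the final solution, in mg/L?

57.4 mg/L

Overall dilution factor = 5 × 10 × 10 = 500.
28.7 g/L / 500 = 0.0574 g/L = 57.4 mg/L.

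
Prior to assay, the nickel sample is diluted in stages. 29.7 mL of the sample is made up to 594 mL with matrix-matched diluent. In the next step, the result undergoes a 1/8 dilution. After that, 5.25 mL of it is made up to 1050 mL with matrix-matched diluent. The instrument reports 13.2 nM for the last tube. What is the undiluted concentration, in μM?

422 μM

Overall dilution factor = 20 × 8 × 200 = 3.20 × 10⁴.
Original = 13.2 nM × 3.20 × 10⁴ = 4.22 × 10⁵ nM = 422 μM.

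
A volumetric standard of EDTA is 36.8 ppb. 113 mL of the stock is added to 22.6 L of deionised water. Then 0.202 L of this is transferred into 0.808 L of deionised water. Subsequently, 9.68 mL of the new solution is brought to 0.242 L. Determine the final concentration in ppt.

1.46 ppt

Overall dilution factor = 201 × 5 × 25 = 2.51 × 10⁴.
36.8 ppb / 2.51 × 10⁴ = 1.46 × 10⁻³ ppb = 1.46 ppt.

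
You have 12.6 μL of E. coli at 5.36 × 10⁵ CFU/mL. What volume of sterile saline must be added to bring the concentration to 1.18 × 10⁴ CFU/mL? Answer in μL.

V₂ = C₁V₁/C₂ = 5.36 × 10⁵ × 12.6 / 1.18 × 10⁴ = 572 μL.
Diluent to add = V₂ − V₁ = 572 − 12.6 = 560 μL.

560 μL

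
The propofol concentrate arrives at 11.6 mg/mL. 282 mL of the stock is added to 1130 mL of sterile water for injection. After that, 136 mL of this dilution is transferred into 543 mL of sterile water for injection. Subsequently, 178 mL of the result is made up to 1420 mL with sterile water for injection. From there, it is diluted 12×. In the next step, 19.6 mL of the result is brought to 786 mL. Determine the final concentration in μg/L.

Overall dilution factor = 5.007 × 4.993 × 7.978 × 12 × 40.10 = 9.60 × 10⁴.
11.6 mg/mL / 9.60 × 10⁴ = 1.21 × 10⁻⁴ mg/mL = 121 μg/L.

121 μg/L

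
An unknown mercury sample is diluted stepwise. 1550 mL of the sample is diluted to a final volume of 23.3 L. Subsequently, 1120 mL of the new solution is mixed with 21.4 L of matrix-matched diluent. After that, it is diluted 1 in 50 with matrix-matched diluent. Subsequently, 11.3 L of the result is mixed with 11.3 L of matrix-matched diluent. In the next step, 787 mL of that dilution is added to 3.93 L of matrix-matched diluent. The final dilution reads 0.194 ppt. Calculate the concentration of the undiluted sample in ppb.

35.1 ppb

Overall dilution factor = 15.03 × 20.11 × 50 × 2 × 5.994 = 1.81 × 10⁵.
Original = 0.194 ppt × 1.81 × 10⁵ = 3.51 × 10⁴ ppt = 35.1 ppb.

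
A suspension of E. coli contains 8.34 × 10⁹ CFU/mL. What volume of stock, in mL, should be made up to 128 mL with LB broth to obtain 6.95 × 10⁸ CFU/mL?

10.7 mL

V₁ = C₂V₂/C₁ = 6.95 × 10⁸ × 128 / 8.34 × 10⁹ = 10.7 mL.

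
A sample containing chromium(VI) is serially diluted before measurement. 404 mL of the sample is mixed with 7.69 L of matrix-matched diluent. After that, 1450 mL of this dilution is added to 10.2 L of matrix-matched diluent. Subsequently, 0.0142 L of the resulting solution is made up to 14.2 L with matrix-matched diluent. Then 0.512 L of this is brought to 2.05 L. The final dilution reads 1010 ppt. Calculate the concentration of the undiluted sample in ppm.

Overall dilution factor = 20.03 × 8.034 × 1000 × 4.004 = 6.45 × 10⁵.
Original = 1010 ppt × 6.45 × 10⁵ = 6.51 × 10⁸ ppt = 651 ppm.

651 ppm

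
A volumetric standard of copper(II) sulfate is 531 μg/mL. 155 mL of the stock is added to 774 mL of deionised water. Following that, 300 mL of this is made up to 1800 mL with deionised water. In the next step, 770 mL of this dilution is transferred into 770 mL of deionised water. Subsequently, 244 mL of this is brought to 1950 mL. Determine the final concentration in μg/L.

Overall dilution factor = 5.994 × 6 × 2 × 7.992 = 575.
531 μg/mL / 575 = 0.924 μg/mL = 924 μg/L.

924 μg/L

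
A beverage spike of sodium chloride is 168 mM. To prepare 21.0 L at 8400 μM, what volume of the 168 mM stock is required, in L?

8400 μM = 8.40 mM.
V₁ = C₂V₂/C₁ = 8.40 × 21.0 / 168 = 1.05 L.

1.05 L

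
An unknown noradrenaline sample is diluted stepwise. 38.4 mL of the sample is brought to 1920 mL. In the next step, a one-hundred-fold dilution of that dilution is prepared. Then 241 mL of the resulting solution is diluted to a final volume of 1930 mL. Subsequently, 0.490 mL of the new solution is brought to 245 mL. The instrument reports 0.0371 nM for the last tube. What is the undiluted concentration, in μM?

Overall dilution factor = 50 × 100 × 8.008 × 500 = 2.00 × 10⁷.
Original = 0.0371 nM × 2.00 × 10⁷ = 7.43 × 10⁵ nM = 743 μM.

743 μM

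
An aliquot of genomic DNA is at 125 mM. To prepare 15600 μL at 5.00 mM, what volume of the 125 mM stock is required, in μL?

V₁ = C₂V₂/C₁ = 5.00 × 15600 / 125 = 624 μL.

624 μL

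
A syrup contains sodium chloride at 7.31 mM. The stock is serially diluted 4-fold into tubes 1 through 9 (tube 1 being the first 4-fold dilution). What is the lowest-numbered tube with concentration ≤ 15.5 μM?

Tube n has concentration 7.31 mM / 4ⁿ.
Need 4ⁿ ≥ 7.31 mM / 15.5 μM = 472, so n ≥ 4.44.
First such tube: n = 5.

tube 5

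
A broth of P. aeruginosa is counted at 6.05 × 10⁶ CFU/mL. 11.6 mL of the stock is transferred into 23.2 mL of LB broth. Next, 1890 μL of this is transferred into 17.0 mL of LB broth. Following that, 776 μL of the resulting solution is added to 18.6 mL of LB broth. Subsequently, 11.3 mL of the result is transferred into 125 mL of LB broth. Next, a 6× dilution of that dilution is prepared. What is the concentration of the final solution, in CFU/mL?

112 CFU/mL

Overall dilution factor = 3 × 9.995 × 24.97 × 12.06 × 6 = 5.42 × 10⁴.
6.05 × 10⁶ CFU/mL / 5.42 × 10⁴ = 112 CFU/mL.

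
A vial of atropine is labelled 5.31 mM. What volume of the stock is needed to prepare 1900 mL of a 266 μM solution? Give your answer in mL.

95.2 mL

266 μM = 0.266 mM.
V₁ = C₂V₂/C₁ = 0.266 × 1900 / 5.31 = 95.2 mL.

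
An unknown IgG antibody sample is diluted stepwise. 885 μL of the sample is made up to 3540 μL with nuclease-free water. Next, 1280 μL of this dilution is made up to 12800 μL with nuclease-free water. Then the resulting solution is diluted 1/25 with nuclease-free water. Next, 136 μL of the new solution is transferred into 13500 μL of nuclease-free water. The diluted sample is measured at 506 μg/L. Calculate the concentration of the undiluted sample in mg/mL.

50.7 mg/mL

Overall dilution factor = 4 × 10 × 25 × 100.3 = 1.00 × 10⁵.
Original = 506 μg/L × 1.00 × 10⁵ = 5.07 × 10⁷ μg/L = 50.7 mg/mL.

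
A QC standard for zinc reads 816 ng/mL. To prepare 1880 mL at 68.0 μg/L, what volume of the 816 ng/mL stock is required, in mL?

68.0 μg/L = 68.0 ng/mL.
V₁ = C₂V₂/C₁ = 68.0 × 1880 / 816 = 157 mL.

157 mL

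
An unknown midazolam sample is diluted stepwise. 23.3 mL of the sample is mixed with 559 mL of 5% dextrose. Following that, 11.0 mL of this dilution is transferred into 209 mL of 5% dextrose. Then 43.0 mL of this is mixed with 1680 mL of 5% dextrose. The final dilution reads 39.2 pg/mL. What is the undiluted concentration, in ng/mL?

Overall dilution factor = 24.99 × 20 × 40.07 = 2.00 × 10⁴.
Original = 39.2 pg/mL × 2.00 × 10⁴ = 7.85 × 10⁵ pg/mL = 785 ng/mL.

785 ng/mL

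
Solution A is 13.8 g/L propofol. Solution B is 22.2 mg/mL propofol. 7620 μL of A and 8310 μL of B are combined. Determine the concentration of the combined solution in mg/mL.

18.2 mg/mL

C_B = 22.2 mg/mL = 22.2 g/L.
C_mix = (C_A·V_A + C_B·V_B)/(V_A + V_B) = (13.8×7620 + 22.2×8310) / 15930 = 18.2 g/L = 18.2 mg/mL.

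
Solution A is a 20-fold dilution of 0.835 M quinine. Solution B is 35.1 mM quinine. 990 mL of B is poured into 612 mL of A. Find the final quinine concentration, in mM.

37.6 mM

C_A = 0.835 M / 20 = 0.0417 M.
C_B = 35.1 mM = 0.0351 M.
C_mix = (C_A·V_A + C_B·V_B)/(V_A + V_B) = (0.0417×612 + 0.0351×990) / 1602 = 0.0376 M = 37.6 mM.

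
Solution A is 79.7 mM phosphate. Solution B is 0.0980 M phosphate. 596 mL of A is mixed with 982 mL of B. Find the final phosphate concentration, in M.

C_B = 0.0980 M = 98.0 mM.
C_mix = (C_A·V_A + C_B·V_B)/(V_A + V_B) = (79.7×596 + 98.0×982) / 1578 = 91.1 mM = 0.0911 M.

0.0911 M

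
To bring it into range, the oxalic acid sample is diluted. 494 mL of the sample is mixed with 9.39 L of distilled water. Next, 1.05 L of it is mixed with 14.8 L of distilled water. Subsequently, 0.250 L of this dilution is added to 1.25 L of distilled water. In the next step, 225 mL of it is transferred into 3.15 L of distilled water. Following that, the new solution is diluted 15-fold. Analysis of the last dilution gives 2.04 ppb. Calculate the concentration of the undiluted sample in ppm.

Overall dilution factor = 20.01 × 15.10 × 6 × 15 × 15 = 4.08 × 10⁵.
Original = 2.04 ppb × 4.08 × 10⁵ = 8.32 × 10⁵ ppb = 832 ppm.

832 ppm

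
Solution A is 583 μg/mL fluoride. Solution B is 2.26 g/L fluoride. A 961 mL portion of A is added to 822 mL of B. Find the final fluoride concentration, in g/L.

1.36 g/L

C_B = 2.26 g/L = 2260 μg/mL.
C_mix = (C_A·V_A + C_B·V_B)/(V_A + V_B) = (583×961 + 2260×822) / 1783 = 1356 μg/mL = 1.36 g/L.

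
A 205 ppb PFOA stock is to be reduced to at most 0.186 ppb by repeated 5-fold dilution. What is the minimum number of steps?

Need 5ⁿ ≥ 1102, so n ≥ log(1102)/log(5) = 4.35.
Minimum whole steps: n = 5.

5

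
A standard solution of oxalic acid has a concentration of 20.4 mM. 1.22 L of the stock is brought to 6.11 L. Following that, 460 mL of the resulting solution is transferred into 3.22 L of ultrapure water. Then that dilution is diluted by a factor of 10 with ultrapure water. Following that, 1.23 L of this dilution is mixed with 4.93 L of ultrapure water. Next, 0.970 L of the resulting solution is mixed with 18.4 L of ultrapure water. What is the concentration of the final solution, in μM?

0.509 μM

Overall dilution factor = 5.008 × 8 × 10 × 5.008 × 19.97 = 4.01 × 10⁴.
20.4 mM / 4.01 × 10⁴ = 5.09 × 10⁻⁴ mM = 0.509 μM.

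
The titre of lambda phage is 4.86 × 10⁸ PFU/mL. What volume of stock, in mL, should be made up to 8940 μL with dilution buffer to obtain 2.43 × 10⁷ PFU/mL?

V₁ = C₂V₂/C₁ = 2.43 × 10⁷ × 8940 / 4.86 × 10⁸ = 447 μL = 0.447 mL.

0.447 mL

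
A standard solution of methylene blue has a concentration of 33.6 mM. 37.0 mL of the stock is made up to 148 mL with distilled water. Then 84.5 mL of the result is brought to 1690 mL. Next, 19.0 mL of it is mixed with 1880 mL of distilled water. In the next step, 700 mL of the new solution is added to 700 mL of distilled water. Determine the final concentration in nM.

2100 nM

Overall dilution factor = 4 × 20 × 99.95 × 2 = 1.60 × 10⁴.
33.6 mM / 1.60 × 10⁴ = 2.10 × 10⁻³ mM = 2100 nM.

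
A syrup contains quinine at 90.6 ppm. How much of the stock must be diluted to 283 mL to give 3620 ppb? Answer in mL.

3620 ppb = 3.62 ppm.
V₁ = C₂V₂/C₁ = 3.62 × 283 / 90.6 = 11.3 mL.

11.3 mL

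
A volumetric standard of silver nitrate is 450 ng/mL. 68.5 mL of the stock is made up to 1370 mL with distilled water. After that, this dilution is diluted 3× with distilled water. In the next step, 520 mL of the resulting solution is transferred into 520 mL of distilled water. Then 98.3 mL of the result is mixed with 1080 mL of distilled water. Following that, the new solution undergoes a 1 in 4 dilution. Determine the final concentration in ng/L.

78.2 ng/L

Overall dilution factor = 20 × 3 × 2 × 11.99 × 4 = 5754.
450 ng/mL / 5754 = 0.0782 ng/mL = 78.2 ng/L.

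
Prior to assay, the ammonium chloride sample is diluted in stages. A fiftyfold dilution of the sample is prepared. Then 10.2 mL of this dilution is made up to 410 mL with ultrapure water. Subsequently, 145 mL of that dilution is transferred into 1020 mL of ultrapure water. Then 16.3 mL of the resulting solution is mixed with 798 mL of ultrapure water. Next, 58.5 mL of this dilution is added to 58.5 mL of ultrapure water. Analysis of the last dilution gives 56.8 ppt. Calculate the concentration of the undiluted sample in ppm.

Overall dilution factor = 50 × 40.20 × 8.034 × 49.96 × 2 = 1.61 × 10⁶.
Original = 56.8 ppt × 1.61 × 10⁶ = 9.16 × 10⁷ ppt = 91.6 ppm.

91.6 ppm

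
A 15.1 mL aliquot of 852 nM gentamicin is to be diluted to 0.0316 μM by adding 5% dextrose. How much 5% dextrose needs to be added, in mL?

0.0316 μM = 31.6 nM.
V₂ = C₁V₁/C₂ = 852 × 15.1 / 31.6 = 407 mL.
Diluent to add = V₂ − V₁ = 407 − 15.1 = 392 mL.

392 mL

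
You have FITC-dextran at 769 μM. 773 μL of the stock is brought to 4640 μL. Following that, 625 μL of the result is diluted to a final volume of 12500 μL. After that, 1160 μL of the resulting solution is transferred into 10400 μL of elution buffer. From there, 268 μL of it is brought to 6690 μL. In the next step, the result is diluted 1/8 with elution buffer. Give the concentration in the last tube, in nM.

Overall dilution factor = 6.003 × 20 × 9.966 × 24.96 × 8 = 2.39 × 10⁵.
769 μM / 2.39 × 10⁵ = 3.22 × 10⁻³ μM = 3.22 nM.

3.22 nM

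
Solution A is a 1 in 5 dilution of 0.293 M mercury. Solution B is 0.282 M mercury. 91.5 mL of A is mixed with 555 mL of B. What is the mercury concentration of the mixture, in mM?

C_A = 0.293 M / 5 = 0.0586 M.
C_mix = (C_A·V_A + C_B·V_B)/(V_A + V_B) = (0.0586×91.5 + 0.282×555) / 646.5 = 0.250 M = 250 mM.

250 mM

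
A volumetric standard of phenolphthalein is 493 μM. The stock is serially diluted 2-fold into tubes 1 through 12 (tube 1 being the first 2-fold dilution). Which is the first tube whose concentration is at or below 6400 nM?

Tube n has concentration 493 μM / 2ⁿ.
Need 2ⁿ ≥ 493 μM / 6400 nM = 77.0, so n ≥ 6.27.
First such tube: n = 7.

tube 7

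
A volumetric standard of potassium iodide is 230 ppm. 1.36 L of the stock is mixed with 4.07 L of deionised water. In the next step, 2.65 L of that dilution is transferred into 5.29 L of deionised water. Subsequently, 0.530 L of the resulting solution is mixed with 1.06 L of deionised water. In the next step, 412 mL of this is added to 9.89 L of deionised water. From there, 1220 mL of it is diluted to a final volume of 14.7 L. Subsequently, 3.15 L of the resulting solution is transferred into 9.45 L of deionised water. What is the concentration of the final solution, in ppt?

Overall dilution factor = 3.993 × 2.996 × 3 × 25.00 × 12.05 × 4 = 4.33 × 10⁴.
230 ppm / 4.33 × 10⁴ = 5.32 × 10⁻³ ppm = 5320 ppt.

5320 ppt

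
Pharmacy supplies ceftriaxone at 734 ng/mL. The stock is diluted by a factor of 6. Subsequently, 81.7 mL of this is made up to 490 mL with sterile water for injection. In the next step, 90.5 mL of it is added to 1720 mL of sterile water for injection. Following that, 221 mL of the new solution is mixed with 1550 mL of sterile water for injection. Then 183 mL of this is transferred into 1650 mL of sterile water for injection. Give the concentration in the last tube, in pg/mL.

12.7 pg/mL

Overall dilution factor = 6 × 5.998 × 20.01 × 8.014 × 10.02 = 5.78 × 10⁴.
734 ng/mL / 5.78 × 10⁴ = 0.0127 ng/mL = 12.7 pg/mL.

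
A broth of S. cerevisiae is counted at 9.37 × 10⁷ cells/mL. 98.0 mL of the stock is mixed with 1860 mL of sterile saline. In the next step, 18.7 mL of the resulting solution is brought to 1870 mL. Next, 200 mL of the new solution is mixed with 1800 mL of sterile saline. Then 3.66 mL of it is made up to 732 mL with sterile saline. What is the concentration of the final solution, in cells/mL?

23.4 cells/mL

Overall dilution factor = 19.98 × 100 × 10 × 200 = 4.00 × 10⁶.
9.37 × 10⁷ cells/mL / 4.00 × 10⁶ = 23.4 cells/mL.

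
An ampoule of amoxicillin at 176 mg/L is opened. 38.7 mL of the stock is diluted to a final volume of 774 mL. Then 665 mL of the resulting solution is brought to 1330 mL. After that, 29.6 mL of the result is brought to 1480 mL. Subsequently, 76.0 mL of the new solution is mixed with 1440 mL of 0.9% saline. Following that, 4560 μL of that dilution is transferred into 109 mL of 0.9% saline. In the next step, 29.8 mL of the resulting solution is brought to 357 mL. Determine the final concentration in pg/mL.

Overall dilution factor = 20 × 2 × 50 × 19.95 × 24.90 × 11.98 = 1.19 × 10⁷.
176 mg/L / 1.19 × 10⁷ = 1.48 × 10⁻⁵ mg/L = 14.8 pg/mL.

14.8 pg/mL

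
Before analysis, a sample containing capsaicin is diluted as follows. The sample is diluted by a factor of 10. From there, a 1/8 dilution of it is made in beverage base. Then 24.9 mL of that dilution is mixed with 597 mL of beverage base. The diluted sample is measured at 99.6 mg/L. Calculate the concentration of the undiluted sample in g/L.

Overall dilution factor = 10 × 8 × 24.98 = 1998.
Original = 99.6 mg/L × 1998 = 1.99 × 10⁵ mg/L = 199 g/L.

199 g/L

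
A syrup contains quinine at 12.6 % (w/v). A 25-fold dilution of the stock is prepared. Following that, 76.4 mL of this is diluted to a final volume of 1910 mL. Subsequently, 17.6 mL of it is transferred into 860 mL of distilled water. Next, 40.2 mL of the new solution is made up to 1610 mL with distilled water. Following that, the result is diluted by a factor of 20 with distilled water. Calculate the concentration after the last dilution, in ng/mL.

5.05 ng/mL

Overall dilution factor = 25 × 25 × 49.86 × 40.05 × 20 = 2.50 × 10⁷.
12.6 % (w/v) / 2.50 × 10⁷ = 5.05 × 10⁻⁷ % (w/v) = 5.05 ng/mL.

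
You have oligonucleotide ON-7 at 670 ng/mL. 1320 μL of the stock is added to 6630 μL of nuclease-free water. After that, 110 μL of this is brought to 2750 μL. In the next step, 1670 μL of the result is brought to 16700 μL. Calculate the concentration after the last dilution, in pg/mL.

445 pg/mL

Overall dilution factor = 6.023 × 25 × 10 = 1506.
670 ng/mL / 1506 = 0.445 ng/mL = 445 pg/mL.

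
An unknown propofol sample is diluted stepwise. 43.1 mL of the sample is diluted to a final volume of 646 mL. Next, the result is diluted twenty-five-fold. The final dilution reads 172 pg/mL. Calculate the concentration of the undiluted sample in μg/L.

Overall dilution factor = 14.99 × 25 = 375.
Original = 172 pg/mL × 375 = 6.45 × 10⁴ pg/mL = 64.5 μg/L.

64.5 μg/L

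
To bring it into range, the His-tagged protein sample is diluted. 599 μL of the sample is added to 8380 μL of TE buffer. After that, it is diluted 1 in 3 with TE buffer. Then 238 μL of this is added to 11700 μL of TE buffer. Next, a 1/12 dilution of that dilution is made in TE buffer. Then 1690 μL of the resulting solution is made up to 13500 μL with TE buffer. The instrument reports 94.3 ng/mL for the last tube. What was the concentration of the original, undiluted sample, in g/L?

Overall dilution factor = 14.99 × 3 × 50.16 × 12 × 7.988 = 2.16 × 10⁵.
Original = 94.3 ng/mL × 2.16 × 10⁵ = 2.04 × 10⁷ ng/mL = 20.4 g/L.

20.4 g/L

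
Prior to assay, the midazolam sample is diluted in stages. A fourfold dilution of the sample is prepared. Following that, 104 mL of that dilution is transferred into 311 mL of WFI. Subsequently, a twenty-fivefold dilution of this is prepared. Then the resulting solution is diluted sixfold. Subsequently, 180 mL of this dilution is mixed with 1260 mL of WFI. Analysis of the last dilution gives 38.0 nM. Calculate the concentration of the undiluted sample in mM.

Overall dilution factor = 4 × 3.990 × 25 × 6 × 8 = 1.92 × 10⁴.
Original = 38.0 nM × 1.92 × 10⁴ = 7.28 × 10⁵ nM = 0.728 mM.

0.728 mM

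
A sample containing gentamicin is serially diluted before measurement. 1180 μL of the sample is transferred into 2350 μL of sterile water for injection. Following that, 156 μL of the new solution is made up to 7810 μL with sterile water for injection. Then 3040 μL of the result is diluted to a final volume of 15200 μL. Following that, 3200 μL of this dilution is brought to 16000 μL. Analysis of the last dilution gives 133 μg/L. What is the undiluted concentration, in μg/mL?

Overall dilution factor = 2.992 × 50.06 × 5 × 5 = 3744.
Original = 133 μg/L × 3744 = 4.98 × 10⁵ μg/L = 498 μg/mL.

498 μg/mL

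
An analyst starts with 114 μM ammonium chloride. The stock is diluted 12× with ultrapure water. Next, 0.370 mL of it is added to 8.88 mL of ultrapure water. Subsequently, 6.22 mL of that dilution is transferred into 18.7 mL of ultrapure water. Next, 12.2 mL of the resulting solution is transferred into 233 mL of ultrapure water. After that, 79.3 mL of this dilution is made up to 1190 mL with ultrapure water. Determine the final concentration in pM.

314 pM

Overall dilution factor = 12 × 25 × 4.006 × 20.10 × 15.01 = 3.63 × 10⁵.
114 μM / 3.63 × 10⁵ = 3.14 × 10⁻⁴ μM = 314 pM.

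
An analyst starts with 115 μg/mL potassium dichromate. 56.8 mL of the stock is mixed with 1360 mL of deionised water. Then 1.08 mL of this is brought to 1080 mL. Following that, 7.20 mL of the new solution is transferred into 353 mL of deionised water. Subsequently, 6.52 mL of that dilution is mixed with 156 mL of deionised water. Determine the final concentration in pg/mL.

3.70 pg/mL

Overall dilution factor = 24.94 × 1000 × 50.03 × 24.93 = 3.11 × 10⁷.
115 μg/mL / 3.11 × 10⁷ = 3.70 × 10⁻⁶ μg/mL = 3.70 pg/mL.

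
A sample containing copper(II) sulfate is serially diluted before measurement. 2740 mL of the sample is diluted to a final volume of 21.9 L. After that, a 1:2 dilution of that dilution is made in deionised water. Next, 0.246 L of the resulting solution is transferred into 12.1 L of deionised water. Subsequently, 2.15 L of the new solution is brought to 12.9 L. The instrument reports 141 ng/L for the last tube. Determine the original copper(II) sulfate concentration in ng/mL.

Overall dilution factor = 7.993 × 2 × 50.19 × 6 = 4814.
Original = 141 ng/L × 4814 = 6.79 × 10⁵ ng/L = 679 ng/mL.

679 ng/mL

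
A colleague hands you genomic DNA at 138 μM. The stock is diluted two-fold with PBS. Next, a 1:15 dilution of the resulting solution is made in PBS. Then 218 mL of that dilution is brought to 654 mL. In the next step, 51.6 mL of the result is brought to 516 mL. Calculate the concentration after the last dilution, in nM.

153 nM

Overall dilution factor = 2 × 15 × 3 × 10 = 900.
138 μM / 900 = 0.153 μM = 153 nM.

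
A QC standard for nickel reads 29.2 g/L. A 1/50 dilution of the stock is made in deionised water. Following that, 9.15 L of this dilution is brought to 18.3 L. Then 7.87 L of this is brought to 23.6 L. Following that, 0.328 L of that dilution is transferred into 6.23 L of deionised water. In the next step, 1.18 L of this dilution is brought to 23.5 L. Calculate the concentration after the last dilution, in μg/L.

245 μg/L

Overall dilution factor = 50 × 2 × 2.999 × 19.99 × 19.92 = 1.19 × 10⁵.
29.2 g/L / 1.19 × 10⁵ = 2.45 × 10⁻⁴ g/L = 245 μg/L.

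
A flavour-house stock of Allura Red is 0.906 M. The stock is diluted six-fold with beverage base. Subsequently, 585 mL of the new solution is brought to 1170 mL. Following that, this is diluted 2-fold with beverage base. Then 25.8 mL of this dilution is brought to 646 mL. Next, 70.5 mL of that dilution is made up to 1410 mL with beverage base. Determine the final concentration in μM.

Overall dilution factor = 6 × 2 × 2 × 25.04 × 20 = 1.20 × 10⁴.
0.906 M / 1.20 × 10⁴ = 7.54 × 10⁻⁵ M = 75.4 μM.

75.4 μM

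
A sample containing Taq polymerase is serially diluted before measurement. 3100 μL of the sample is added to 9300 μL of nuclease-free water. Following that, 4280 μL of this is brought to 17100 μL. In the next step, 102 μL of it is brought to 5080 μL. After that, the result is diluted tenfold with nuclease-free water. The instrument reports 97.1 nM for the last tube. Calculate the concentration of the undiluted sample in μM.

Overall dilution factor = 4 × 3.995 × 49.80 × 10 = 7959.
Original = 97.1 nM × 7959 = 7.73 × 10⁵ nM = 773 μM.

773 μM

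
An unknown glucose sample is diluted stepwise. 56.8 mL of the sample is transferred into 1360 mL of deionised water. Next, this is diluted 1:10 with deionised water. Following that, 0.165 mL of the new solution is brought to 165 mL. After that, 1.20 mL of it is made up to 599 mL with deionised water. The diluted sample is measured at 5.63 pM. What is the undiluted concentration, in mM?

0.701 mM

Overall dilution factor = 24.94 × 10 × 1000 × 499.2 = 1.25 × 10⁸.
Original = 5.63 pM × 1.25 × 10⁸ = 7.01 × 10⁸ pM = 0.701 mM.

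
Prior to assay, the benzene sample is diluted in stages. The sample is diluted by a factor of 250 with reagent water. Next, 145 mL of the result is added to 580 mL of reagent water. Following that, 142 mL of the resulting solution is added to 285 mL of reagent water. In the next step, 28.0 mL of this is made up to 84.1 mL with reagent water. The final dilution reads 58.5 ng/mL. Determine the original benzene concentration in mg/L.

Overall dilution factor = 250 × 5 × 3.007 × 3.004 = 1.13 × 10⁴.
Original = 58.5 ng/mL × 1.13 × 10⁴ = 6.60 × 10⁵ ng/mL = 660 mg/L.

660 mg/L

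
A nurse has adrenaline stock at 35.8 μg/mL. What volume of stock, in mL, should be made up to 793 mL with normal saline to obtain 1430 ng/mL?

31.7 mL

1430 ng/mL = 1.43 μg/mL.
V₁ = C₂V₂/C₁ = 1.43 × 793 / 35.8 = 31.7 mL.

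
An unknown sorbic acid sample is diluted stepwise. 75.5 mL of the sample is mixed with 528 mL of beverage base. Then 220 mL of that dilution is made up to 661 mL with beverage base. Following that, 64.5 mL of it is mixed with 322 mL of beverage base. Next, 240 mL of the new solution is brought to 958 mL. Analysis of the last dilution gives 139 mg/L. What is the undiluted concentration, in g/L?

Overall dilution factor = 7.993 × 3.005 × 5.992 × 3.992 = 574.
Original = 139 mg/L × 574 = 7.98 × 10⁴ mg/L = 79.8 g/L.

79.8 g/L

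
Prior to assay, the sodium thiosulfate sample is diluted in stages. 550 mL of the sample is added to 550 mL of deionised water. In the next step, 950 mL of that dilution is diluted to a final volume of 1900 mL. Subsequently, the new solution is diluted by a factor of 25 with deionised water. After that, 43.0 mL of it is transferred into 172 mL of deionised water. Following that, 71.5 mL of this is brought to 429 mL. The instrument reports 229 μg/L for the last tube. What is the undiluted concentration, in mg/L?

Overall dilution factor = 2 × 2 × 25 × 5 × 6 = 3000.
Original = 229 μg/L × 3000 = 6.87 × 10⁵ μg/L = 687 mg/L.

687 mg/L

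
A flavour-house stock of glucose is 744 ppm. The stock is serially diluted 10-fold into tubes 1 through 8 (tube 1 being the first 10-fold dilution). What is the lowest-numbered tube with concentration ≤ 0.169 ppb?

tube 7

Tube n has concentration 744 ppm / 10ⁿ.
Need 10ⁿ ≥ 744 ppm / 0.169 ppb = 4.40 × 10⁶, so n ≥ 6.64.
First such tube: n = 7.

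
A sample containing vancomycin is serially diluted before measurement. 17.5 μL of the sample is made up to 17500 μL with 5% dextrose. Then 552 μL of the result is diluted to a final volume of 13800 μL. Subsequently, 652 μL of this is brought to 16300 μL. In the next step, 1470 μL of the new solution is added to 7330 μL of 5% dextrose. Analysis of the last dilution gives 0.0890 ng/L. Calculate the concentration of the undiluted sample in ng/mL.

333 ng/mL

Overall dilution factor = 1000 × 25 × 25 × 5.986 = 3.74 × 10⁶.
Original = 0.0890 ng/L × 3.74 × 10⁶ = 3.33 × 10⁵ ng/L = 333 ng/mL.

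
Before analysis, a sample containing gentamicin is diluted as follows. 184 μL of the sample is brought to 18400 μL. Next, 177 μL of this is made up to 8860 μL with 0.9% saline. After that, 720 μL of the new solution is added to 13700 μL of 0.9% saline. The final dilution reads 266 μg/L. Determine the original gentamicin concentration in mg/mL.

26.7 mg/mL

Overall dilution factor = 100 × 50.06 × 20.03 = 1.00 × 10⁵.
Original = 266 μg/L × 1.00 × 10⁵ = 2.67 × 10⁷ μg/L = 26.7 mg/mL.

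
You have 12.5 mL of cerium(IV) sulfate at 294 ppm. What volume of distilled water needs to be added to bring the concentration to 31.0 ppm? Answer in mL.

V₂ = C₁V₁/C₂ = 294 × 12.5 / 31.0 = 119 mL.
Diluent to add = V₂ − V₁ = 119 − 12.5 = 106 mL.

106 mL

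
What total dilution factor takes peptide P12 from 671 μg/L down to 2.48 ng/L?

Factor = C₀/C_target = 671 μg/L / 2.48 ng/L = 2.71 × 10⁵.

2.71 × 10⁵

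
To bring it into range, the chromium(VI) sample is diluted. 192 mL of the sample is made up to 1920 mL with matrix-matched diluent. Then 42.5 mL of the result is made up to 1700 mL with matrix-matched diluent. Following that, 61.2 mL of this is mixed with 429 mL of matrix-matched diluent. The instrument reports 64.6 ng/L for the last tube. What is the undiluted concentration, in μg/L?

207 μg/L

Overall dilution factor = 10 × 40 × 8.010 = 3204.
Original = 64.6 ng/L × 3204 = 2.07 × 10⁵ ng/L = 207 μg/L.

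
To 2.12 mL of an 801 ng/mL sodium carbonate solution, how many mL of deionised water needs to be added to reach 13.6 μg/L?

13.6 μg/L = 13.6 ng/mL.
V₂ = C₁V₁/C₂ = 801 × 2.12 / 13.6 = 125 mL.
Diluent to add = V₂ − V₁ = 125 − 2.12 = 123 mL.

123 mL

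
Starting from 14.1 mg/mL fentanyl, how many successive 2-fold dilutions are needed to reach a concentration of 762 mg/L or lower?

Need 2ⁿ ≥ 18.5, so n ≥ log(18.5)/log(2) = 4.21.
Minimum whole steps: n = 5.

5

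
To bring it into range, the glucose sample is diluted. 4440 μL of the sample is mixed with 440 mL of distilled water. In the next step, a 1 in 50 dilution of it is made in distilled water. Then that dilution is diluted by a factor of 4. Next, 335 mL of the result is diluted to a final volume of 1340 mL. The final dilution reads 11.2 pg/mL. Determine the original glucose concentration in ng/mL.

897 ng/mL

Overall dilution factor = 100.1 × 50 × 4 × 4 = 8.01 × 10⁴.
Original = 11.2 pg/mL × 8.01 × 10⁴ = 8.97 × 10⁵ pg/mL = 897 ng/mL.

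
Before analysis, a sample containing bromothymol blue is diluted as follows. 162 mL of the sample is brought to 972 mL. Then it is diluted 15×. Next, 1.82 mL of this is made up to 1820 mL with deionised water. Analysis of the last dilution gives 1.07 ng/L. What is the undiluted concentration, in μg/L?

96.3 μg/L

Overall dilution factor = 6 × 15 × 1000 = 9.00 × 10⁴.
Original = 1.07 ng/L × 9.00 × 10⁴ = 9.63 × 10⁴ ng/L = 96.3 μg/L.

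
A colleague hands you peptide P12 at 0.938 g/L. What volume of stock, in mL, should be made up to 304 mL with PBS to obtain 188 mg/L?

60.9 mL

188 mg/L = 0.188 g/L.
V₁ = C₂V₂/C₁ = 0.188 × 304 / 0.938 = 60.9 mL.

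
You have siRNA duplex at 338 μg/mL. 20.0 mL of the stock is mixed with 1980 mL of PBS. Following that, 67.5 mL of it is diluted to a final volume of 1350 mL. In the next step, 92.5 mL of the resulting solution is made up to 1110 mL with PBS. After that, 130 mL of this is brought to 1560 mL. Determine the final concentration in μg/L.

Overall dilution factor = 100 × 20 × 12 × 12 = 2.88 × 10⁵.
338 μg/mL / 2.88 × 10⁵ = 1.17 × 10⁻³ μg/mL = 1.17 μg/L.

1.17 μg/L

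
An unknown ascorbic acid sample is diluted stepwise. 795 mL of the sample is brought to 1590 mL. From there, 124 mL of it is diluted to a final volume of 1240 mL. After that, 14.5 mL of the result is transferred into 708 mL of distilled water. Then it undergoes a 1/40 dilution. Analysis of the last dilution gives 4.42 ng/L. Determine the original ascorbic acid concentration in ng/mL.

Overall dilution factor = 2 × 10 × 49.83 × 40 = 3.99 × 10⁴.
Original = 4.42 ng/L × 3.99 × 10⁴ = 1.76 × 10⁵ ng/L = 176 ng/mL.

176 ng/mL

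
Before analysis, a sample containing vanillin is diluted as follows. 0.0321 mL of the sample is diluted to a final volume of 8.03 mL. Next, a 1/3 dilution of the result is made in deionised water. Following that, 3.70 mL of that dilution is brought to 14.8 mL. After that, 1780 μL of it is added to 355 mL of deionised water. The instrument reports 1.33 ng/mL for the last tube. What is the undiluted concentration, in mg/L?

Overall dilution factor = 250.2 × 3 × 4 × 200.4 = 6.02 × 10⁵.
Original = 1.33 ng/mL × 6.02 × 10⁵ = 8.00 × 10⁵ ng/mL = 800 mg/L.

800 mg/L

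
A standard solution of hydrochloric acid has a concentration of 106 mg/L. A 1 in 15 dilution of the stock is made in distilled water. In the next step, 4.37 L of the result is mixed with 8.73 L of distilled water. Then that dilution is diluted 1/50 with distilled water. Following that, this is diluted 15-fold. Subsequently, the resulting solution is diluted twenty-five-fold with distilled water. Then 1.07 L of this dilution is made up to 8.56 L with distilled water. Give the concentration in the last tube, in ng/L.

Overall dilution factor = 15 × 2.998 × 50 × 15 × 25 × 8 = 6.74 × 10⁶.
106 mg/L / 6.74 × 10⁶ = 1.57 × 10⁻⁵ mg/L = 15.7 ng/L.

15.7 ng/L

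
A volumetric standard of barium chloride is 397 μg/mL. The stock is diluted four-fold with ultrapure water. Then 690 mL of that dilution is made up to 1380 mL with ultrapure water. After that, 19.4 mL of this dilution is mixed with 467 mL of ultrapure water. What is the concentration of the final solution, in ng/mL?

Overall dilution factor = 4 × 2 × 25.07 = 201.
397 μg/mL / 201 = 1.98 μg/mL = 1980 ng/mL.

1980 ng/mL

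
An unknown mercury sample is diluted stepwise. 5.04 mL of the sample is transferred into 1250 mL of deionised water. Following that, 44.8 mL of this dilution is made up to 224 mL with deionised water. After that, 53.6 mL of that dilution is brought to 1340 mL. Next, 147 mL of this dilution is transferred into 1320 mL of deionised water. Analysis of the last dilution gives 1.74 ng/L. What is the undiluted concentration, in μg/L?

541 μg/L

Overall dilution factor = 249.0 × 5 × 25 × 9.980 = 3.11 × 10⁵.
Original = 1.74 ng/L × 3.11 × 10⁵ = 5.41 × 10⁵ ng/L = 541 μg/L.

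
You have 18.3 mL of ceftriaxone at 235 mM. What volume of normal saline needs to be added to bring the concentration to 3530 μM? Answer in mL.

1200 mL

3530 μM = 3.53 mM.
V₂ = C₁V₁/C₂ = 235 × 18.3 / 3.53 = 1218 mL.
Diluent to add = V₂ − V₁ = 1218 − 18.3 = 1200 mL.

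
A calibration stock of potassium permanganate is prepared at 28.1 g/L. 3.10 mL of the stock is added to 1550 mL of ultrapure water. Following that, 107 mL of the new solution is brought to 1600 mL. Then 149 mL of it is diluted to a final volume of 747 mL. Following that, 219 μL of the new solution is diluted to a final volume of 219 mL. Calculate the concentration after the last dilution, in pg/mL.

748 pg/mL

Overall dilution factor = 501 × 14.95 × 5.013 × 1000 = 3.76 × 10⁷.
28.1 g/L / 3.76 × 10⁷ = 7.48 × 10⁻⁷ g/L = 748 pg/mL.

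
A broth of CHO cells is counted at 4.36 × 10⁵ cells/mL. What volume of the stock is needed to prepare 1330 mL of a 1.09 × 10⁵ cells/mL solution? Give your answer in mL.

V₁ = C₂V₂/C₁ = 1.09 × 10⁵ × 1330 / 4.36 × 10⁵ = 332 mL.

332 mL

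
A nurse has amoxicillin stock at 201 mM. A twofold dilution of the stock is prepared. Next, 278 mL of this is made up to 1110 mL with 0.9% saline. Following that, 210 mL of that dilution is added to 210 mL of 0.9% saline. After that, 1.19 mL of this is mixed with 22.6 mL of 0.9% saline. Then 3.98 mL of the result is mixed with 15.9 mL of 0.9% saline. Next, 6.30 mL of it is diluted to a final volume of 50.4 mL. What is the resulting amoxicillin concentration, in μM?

Overall dilution factor = 2 × 3.993 × 2 × 19.99 × 4.995 × 8 = 1.28 × 10⁴.
201 mM / 1.28 × 10⁴ = 0.0158 mM = 15.8 μM.

15.8 μM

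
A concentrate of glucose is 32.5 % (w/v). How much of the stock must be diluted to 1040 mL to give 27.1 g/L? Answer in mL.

27.1 g/L = 2.71 % (w/v).
V₁ = C₂V₂/C₁ = 2.71 × 1040 / 32.5 = 86.7 mL.

86.7 mL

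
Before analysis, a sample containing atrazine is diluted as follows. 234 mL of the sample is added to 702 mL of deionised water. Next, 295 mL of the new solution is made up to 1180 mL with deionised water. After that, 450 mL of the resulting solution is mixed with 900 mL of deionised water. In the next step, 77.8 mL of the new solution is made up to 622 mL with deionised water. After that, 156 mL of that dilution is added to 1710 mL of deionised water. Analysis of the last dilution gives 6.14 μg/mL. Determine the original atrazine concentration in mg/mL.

Overall dilution factor = 4 × 4 × 3 × 7.995 × 11.96 = 4590.
Original = 6.14 μg/mL × 4590 = 2.82 × 10⁴ μg/mL = 28.2 mg/mL.

28.2 mg/mL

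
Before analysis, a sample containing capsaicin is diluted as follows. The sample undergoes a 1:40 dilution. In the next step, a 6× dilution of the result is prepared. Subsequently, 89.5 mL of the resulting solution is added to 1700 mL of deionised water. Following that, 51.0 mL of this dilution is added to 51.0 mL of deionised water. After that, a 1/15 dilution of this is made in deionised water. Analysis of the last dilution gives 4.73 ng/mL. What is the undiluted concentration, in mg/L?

Overall dilution factor = 40 × 6 × 19.99 × 2 × 15 = 1.44 × 10⁵.
Original = 4.73 ng/mL × 1.44 × 10⁵ = 6.81 × 10⁵ ng/mL = 681 mg/L.

681 mg/L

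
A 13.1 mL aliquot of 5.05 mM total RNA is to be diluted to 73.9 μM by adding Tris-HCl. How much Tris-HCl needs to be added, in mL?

882 mL

73.9 μM = 0.0739 mM.
V₂ = C₁V₁/C₂ = 5.05 × 13.1 / 0.0739 = 895 mL.
Diluent to add = V₂ − V₁ = 895 − 13.1 = 882 mL.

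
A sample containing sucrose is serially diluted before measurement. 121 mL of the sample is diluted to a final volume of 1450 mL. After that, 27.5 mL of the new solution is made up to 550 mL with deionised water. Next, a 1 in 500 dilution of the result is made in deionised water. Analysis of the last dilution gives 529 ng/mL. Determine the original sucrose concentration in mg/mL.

63.4 mg/mL

Overall dilution factor = 11.98 × 20 × 500 = 1.20 × 10⁵.
Original = 529 ng/mL × 1.20 × 10⁵ = 6.34 × 10⁷ ng/mL = 63.4 mg/mL.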